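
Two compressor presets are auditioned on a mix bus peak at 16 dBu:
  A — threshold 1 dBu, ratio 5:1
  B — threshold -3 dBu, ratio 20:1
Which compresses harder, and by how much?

A: 15 dB over, compressed to 3 dB over, so 12 dB of GR.
B: 19 dB over, compressed to 0.95 dB over, so 18.05 dB of GR.
Difference: 6.05 dB in favour of B.

B, by 6.05 dB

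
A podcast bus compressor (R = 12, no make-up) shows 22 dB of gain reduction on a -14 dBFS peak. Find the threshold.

Gain reduction = -14 − (-36) = 22 dB; output overshoot = GR / (R − 1) = 22 / 11 = 2 dB.
Threshold = output − output overshoot = -36 − 2 = -38 dBFS.

-38 dBFS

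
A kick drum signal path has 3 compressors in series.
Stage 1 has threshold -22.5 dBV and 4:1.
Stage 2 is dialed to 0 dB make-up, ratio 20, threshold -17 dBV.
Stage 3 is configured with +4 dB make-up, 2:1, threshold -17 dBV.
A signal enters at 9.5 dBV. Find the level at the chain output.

Stage 1: 9.5 dBV is 32 dB over -22.5 dBV; at 4:1 that becomes 8 dB over, giving -14.5 dBV.
Stage 2: -14.5 dBV is 2.5 dB over -17 dBV; at 20:1 that becomes 0.125 dB over, giving -16.875 dBV.
Stage 3: 0.125 dB above -17 dBV, reduced 2:1 to 0.0625 dB above → -16.9375 dBV; +4 dB make-up → -12.9375 dBV.

-12.9375 dBV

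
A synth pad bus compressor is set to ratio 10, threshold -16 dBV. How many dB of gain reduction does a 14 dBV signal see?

27 dB

The signal is 30 dB above threshold.
After 10:1 compression the overshoot becomes 30/10 = 3 dB.
So the signal is attenuated by 30 − 3 = 27 dB.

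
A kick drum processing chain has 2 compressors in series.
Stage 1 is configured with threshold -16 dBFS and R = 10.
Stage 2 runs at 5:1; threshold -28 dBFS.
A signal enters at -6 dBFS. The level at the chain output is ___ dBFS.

-25.4 dBFS

Stage 1: -6 dBFS is 10 dB over -16 dBFS; at 10:1 that becomes 1 dB over, giving -15 dBFS.
Stage 2: -15 dBFS is 13 dB over -28 dBFS; at 5:1 that becomes 2.6 dB over, giving -25.4 dBFS.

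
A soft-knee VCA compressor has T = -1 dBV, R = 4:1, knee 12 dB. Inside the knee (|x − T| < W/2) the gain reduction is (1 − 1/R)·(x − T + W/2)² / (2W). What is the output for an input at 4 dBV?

0.21875 dBV

x − T + W/2 = 4 − (-1) + 6 = 11.
GR = (1 − 1/4) × 11² / 24 = 0.75 × 121 / 24 = 3.78125 dB.
Output = 4 − 3.78125 = 0.21875 dBV.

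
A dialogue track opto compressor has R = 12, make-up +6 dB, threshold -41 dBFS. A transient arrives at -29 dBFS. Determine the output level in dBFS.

The input is 12 dB above the -41 dBFS threshold.
At 12:1 the overshoot is divided by 12, leaving 1 dB above threshold.
So the level is -41 + 1 = -40 dBFS; make-up adds 6 dB, giving -34 dBFS.

-34 dBFS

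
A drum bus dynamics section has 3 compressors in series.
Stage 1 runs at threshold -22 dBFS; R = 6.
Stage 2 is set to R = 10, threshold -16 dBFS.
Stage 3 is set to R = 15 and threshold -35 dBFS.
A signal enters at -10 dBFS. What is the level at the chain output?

-34 dBFS

Stage 1: 12 dB above -22 dBFS, reduced 6:1 to 2 dB above → -20 dBFS.
Stage 2: -20 dBFS ≤ -16 dBFS, so stage 2 doesn't engage; output -20 dBFS.
Stage 3: 15 dB above -35 dBFS, reduced 15:1 to 1 dB above → -34 dBFS.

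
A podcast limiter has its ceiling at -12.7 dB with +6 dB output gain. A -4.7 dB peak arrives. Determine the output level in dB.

-6.7 dB

At ∞:1, everything above -12.7 dB is held at the ceiling.
Output gain then adds 6 dB: -12.7 + 6 = -6.7 dB.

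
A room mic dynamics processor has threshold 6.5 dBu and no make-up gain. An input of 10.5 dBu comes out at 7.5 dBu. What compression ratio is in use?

4:1

Input overshoot = 10.5 − 6.5 = 4 dB; output overshoot = 7.5 − 6.5 = 1 dB.
Ratio = 4 / 1 = 4.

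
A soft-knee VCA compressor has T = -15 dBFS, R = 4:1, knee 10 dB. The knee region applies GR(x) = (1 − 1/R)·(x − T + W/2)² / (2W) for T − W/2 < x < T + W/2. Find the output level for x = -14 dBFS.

-15.35 dBFS

x − T + W/2 = -14 − (-15) + 5 = 6.
GR = (1 − 1/4) × 6² / 20 = 0.75 × 36 / 20 = 1.35 dB.
Output = -14 − 1.35 = -15.35 dBFS.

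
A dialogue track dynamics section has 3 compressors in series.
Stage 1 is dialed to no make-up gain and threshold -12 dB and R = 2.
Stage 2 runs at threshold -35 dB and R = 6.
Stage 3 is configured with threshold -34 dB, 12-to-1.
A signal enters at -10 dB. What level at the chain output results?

Stage 1: 2 dB above -12 dB, reduced 2:1 to 1 dB above → -11 dB.
Stage 2: -11 dB is 24 dB over -35 dB; at 6:1 that becomes 4 dB over, giving -31 dB.
Stage 3: overshoot 3 dB → 3/12 = 0.25 dB → -33.75 dB.

-33.75 dB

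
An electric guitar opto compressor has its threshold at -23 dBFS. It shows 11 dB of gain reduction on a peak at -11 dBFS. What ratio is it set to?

Input overshoot = -11 − (-23) = 12 dB.
Output overshoot = 12 − 11 = 1 dB.
Ratio = input overshoot / output overshoot = 12 / 1 = 12.

12:1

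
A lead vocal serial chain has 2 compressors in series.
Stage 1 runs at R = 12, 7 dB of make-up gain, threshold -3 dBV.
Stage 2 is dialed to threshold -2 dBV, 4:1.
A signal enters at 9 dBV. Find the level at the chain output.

Stage 1: 9 dBV is 12 dB over -3 dBV; at 12:1 that becomes 1 dB over, giving -2 dBV; +7 dB make-up → 5 dBV.
Stage 2: overshoot 7 dB → 7/4 = 1.75 dB → -0.25 dBV.

-0.25 dBV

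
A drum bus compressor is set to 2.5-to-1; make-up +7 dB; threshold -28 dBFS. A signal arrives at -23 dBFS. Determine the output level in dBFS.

-19 dBFS

-23 dBFS sits 5 dB over threshold.
At 2.5:1 the overshoot is divided by 2.5, leaving 2 dB above threshold.
Output = -28 + 2 = -26 dBFS; make-up adds 7 dB, giving -19 dBFS.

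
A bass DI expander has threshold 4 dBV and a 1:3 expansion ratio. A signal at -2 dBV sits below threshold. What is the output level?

Below threshold, a 1:3 expander applies gain = (3−1)×(T − x) of attenuation.
(3−1) × 6 = 12 dB, so output = -2 − 12 = -14 dBV.

-14 dBV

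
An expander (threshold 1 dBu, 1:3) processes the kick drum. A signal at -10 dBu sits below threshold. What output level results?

Below threshold, a 1:3 expander applies gain = (3−1)×(T − x) of attenuation.
(3−1) × 11 = 22 dB, so output = -10 − 22 = -32 dBu.

-32 dBu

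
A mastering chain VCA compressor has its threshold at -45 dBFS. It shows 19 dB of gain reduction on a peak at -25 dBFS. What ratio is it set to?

20:1

Input overshoot = -25 − (-45) = 20 dB.
Output overshoot = 20 − 19 = 1 dB.
Ratio = input overshoot / output overshoot = 20 / 1 = 20.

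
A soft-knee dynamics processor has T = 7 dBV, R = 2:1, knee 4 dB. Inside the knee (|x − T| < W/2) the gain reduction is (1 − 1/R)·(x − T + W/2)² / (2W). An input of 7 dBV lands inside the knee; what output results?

6.75 dBV

x − T + W/2 = 7 − 7 + 2 = 2.
GR = (1 − 1/2) × 2² / 8 = 0.5 × 4 / 8 = 0.25 dB.
Output = 7 − 0.25 = 6.75 dBV.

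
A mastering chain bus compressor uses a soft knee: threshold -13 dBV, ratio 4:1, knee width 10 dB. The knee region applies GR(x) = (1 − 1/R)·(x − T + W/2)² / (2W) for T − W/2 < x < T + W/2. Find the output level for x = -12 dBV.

-13.35 dBV

x − T + W/2 = -12 − (-13) + 5 = 6.
GR = (1 − 1/4) × 6² / 20 = 0.75 × 36 / 20 = 1.35 dB.
Output = -12 − 1.35 = -13.35 dBV.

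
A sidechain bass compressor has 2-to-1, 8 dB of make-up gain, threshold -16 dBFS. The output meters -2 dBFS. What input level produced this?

-4 dBFS

Remove make-up: -2 − 8 = -10 dBFS.
Post-compression overshoot = -10 − (-16) = 6 dB.
Undo the ratio: input overshoot = 6 × 2 = 12 dB, giving input = -4 dBFS.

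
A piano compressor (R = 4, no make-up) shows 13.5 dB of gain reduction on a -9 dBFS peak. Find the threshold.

-27 dBFS

Gain reduction = -9 − (-22.5) = 13.5 dB; output overshoot = GR / (R − 1) = 13.5 / 3 = 4.5 dB.
Threshold = output − output overshoot = -22.5 − 4.5 = -27 dBFS.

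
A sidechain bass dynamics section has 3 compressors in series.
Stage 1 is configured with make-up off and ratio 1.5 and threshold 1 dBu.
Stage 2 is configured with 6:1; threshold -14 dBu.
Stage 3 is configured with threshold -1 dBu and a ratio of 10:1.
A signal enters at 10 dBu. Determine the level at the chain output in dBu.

Stage 1: 10 dBu is 9 dB over 1 dBu; at 1.5:1 that becomes 6 dB over, giving 7 dBu.
Stage 2: 7 dBu is 21 dB over -14 dBu; at 6:1 that becomes 3.5 dB over, giving -10.5 dBu.
Stage 3: -10.5 dBu ≤ -1 dBu, so stage 3 doesn't engage; output -10.5 dBu.

-10.5 dBu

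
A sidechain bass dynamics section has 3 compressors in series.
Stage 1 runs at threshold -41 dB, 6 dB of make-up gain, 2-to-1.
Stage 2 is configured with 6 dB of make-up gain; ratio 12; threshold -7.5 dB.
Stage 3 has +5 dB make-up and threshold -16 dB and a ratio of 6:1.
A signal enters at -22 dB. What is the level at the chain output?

-14.5 dB

Stage 1: -22 dB is 19 dB over -41 dB; at 2:1 that becomes 9.5 dB over, giving -31.5 dB; +6 dB make-up → -25.5 dB.
Stage 2: -25.5 dB ≤ -7.5 dB, so stage 2 doesn't engage; make-up brings it to -19.5 dB.
Stage 3: below threshold (-19.5 ≤ -16); passes unchanged; make-up brings it to -14.5 dB.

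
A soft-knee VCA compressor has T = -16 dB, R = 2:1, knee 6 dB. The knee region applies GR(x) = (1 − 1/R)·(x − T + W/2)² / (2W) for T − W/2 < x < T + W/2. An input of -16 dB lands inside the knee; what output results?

-16.375 dB

x − T + W/2 = -16 − (-16) + 3 = 3.
GR = (1 − 1/2) × 3² / 12 = 0.5 × 9 / 12 = 0.375 dB.
Output = -16 − 0.375 = -16.375 dB.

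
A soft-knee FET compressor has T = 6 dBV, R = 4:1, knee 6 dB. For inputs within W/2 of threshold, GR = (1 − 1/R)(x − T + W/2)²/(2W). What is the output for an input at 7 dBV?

x − T + W/2 = 7 − 6 + 3 = 4.
GR = (1 − 1/4) × 4² / 12 = 0.75 × 16 / 12 = 1 dB.
Output = 7 − 1 = 6 dBV.

6 dBV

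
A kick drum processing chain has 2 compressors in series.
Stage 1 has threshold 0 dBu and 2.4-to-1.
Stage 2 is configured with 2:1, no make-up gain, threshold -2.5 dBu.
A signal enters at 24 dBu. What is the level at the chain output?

Stage 1: overshoot 24 dB → 24/2.4 = 10 dB → 10 dBu.
Stage 2: 12.5 dB above -2.5 dBu, reduced 2:1 to 6.25 dB above → 3.75 dBu.

3.75 dBu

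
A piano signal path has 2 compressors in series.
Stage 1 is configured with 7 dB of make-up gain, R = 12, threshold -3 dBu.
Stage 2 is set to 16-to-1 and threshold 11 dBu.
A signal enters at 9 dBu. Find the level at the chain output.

Stage 1: 9 dBu is 12 dB over -3 dBu; at 12:1 that becomes 1 dB over, giving -2 dBu; +7 dB make-up → 5 dBu.
Stage 2: 5 dBu is at or below the 11 dBu threshold — no compression; output 5 dBu.

5 dBu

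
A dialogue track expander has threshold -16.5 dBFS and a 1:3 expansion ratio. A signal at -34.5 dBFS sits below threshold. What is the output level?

The input is 18 dB below the -16.5 dBFS threshold.
A 1:3 expander multiplies undershoot by 3: 18 × 3 = 54 dB below threshold.
Output = -16.5 − 54 = -70.5 dBFS.

-70.5 dBFS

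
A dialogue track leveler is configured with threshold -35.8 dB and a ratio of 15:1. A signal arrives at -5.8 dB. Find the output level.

Overshoot: -5.8 − (-35.8) = 30 dB.
15:1 compression reduces that to 30/15 = 2 dB over.
So the level is -35.8 + 2 = -33.8 dB.

-33.8 dB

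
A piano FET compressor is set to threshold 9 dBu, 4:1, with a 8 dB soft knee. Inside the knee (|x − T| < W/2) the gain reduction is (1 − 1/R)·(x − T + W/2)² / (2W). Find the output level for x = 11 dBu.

x − T + W/2 = 11 − 9 + 4 = 6.
GR = (1 − 1/4) × 6² / 16 = 0.75 × 36 / 16 = 1.6875 dB.
Output = 11 − 1.6875 = 9.3125 dBu.

9.3125 dBu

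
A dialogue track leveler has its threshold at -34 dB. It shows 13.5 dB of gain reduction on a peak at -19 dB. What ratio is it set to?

10:1

Input overshoot = -19 − (-34) = 15 dB.
Output overshoot = 15 − 13.5 = 1.5 dB.
Ratio = input overshoot / output overshoot = 15 / 1.5 = 10.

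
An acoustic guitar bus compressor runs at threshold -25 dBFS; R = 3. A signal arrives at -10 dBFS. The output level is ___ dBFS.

-10 dBFS sits 15 dB over threshold.
At 3:1 the overshoot is divided by 3, leaving 5 dB above threshold.
Output = -25 + 5 = -20 dBFS.

-20 dBFS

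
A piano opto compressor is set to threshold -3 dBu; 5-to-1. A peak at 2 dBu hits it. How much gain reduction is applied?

2 dBu exceeds the threshold by 5 dB.
A 5:1 ratio leaves 1 dB of that excess.
GR = overshoot in − overshoot out = 5 − 1 = 4 dB.

4 dB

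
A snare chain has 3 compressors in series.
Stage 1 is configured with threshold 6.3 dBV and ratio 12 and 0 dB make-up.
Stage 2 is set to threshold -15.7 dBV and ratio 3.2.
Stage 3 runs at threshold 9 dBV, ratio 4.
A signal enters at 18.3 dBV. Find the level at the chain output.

Stage 1: overshoot 12 dB → 12/12 = 1 dB → 7.3 dBV.
Stage 2: 23 dB above -15.7 dBV, reduced 3.2:1 to 7.1875 dB above → -8.5125 dBV.
Stage 3: below threshold (-8.5125 ≤ 9); passes unchanged; output -8.5125 dBV.

-8.5125 dBV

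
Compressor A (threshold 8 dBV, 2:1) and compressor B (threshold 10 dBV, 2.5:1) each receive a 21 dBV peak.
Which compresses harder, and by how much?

A: GR = 13 − 13/2 = 6.5 dB.
B: GR = 11 − 11/2.5 = 6.6 dB.
B applies 0.1 dB more gain reduction.

B, by 0.1 dB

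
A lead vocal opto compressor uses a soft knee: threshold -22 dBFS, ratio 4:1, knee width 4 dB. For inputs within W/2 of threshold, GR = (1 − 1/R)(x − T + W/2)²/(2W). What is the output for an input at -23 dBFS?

-23.09375 dBFS

x − T + W/2 = -23 − (-22) + 2 = 1.
GR = (1 − 1/4) × 1² / 8 = 0.75 × 1 / 8 = 0.09375 dB.
Output = -23 − 0.09375 = -23.09375 dBFS.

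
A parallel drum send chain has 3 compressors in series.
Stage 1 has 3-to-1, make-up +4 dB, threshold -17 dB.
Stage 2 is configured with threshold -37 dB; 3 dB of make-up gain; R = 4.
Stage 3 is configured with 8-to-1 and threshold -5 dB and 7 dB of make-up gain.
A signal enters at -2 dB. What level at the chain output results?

Stage 1: overshoot 15 dB → 15/3 = 5 dB → -12 dB; +4 dB make-up → -8 dB.
Stage 2: overshoot 29 dB → 29/4 = 7.25 dB → -29.75 dB; +3 dB make-up → -26.75 dB.
Stage 3: -26.75 dB ≤ -5 dB, so stage 3 doesn't engage; make-up brings it to -19.75 dB.

-19.75 dB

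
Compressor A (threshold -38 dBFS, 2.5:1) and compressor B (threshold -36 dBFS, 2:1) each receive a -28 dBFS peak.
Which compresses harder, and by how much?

A: GR = 10 − 10/2.5 = 6 dB.
B: GR = 8 − 8/2 = 4 dB.
A reduces 2 dB more.

A, by 2 dB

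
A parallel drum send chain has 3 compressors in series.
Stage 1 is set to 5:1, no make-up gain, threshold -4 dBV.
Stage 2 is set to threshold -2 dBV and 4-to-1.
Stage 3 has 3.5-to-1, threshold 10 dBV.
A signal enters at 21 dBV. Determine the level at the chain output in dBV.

-1.25 dBV

Stage 1: 25 dB above -4 dBV, reduced 5:1 to 5 dB above → 1 dBV.
Stage 2: 3 dB above -2 dBV, reduced 4:1 to 0.75 dB above → -1.25 dBV.
Stage 3: -1.25 dBV is at or below the 10 dBV threshold — no compression; output -1.25 dBV.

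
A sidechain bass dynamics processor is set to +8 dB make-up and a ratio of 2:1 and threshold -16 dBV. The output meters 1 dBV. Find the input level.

2 dBV

Before make-up, the level was 1 − 8 = -7 dBV.
That's 9 dB above the -16 dBV threshold.
Undo the ratio: input overshoot = 9 × 2 = 18 dB, giving input = 2 dBV.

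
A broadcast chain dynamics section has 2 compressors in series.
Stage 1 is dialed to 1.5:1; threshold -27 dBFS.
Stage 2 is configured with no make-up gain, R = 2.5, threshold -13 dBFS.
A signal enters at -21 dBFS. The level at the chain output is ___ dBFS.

Stage 1: -21 dBFS is 6 dB over -27 dBFS; at 1.5:1 that becomes 4 dB over, giving -23 dBFS.
Stage 2: -23 dBFS ≤ -13 dBFS, so stage 2 doesn't engage; output -23 dBFS.

-23 dBFS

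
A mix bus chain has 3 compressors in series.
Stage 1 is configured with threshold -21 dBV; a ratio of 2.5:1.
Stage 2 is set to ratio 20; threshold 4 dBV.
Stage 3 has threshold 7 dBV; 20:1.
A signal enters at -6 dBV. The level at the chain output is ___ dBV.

-15 dBV

Stage 1: -6 dBV is 15 dB over -21 dBV; at 2.5:1 that becomes 6 dB over, giving -15 dBV.
Stage 2: -15 dBV ≤ 4 dBV, so stage 2 doesn't engage; output -15 dBV.
Stage 3: -15 dBV is at or below the 7 dBV threshold — no compression; output -15 dBV.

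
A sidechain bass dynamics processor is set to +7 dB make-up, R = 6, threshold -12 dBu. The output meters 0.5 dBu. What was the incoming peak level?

21 dBu

Before make-up, the level was 0.5 − 7 = -6.5 dBu.
The compressed level sits -6.5 − (-12) = 5.5 dB over threshold.
Input overshoot = R × output overshoot = 33 dB → input = -12 + 33 = 21 dBu.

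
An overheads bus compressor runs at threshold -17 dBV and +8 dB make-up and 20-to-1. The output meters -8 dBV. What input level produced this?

3 dBV

Remove make-up: -8 − 8 = -16 dBV.
The compressed level sits -16 − (-17) = 1 dB over threshold.
Before 20:1 compression the overshoot was 1 × 20 = 20 dB, so input = -17 + 20 = 3 dBV.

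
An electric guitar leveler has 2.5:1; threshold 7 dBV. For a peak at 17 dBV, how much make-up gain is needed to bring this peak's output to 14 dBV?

3 dB

Overshoot 10 dB → 10/2.5 = 4 dB after compression, so the compressed level is 7 + 4 = 11 dBV.
Make-up = target − compressed = 14 − 11 = 3 dB.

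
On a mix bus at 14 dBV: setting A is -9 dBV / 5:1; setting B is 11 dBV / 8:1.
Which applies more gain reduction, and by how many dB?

A, by 15.775 dB

A: overshoot 23 dB → output overshoot 4.6 dB → GR 18.4 dB.
B: overshoot 3 dB → output overshoot 0.375 dB → GR 2.625 dB.
A applies 15.775 dB more gain reduction.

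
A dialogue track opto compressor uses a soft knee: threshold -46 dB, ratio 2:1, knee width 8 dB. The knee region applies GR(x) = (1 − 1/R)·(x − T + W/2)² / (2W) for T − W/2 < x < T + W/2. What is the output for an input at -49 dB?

x − T + W/2 = -49 − (-46) + 4 = 1.
GR = (1 − 1/2) × 1² / 16 = 0.5 × 1 / 16 = 0.03125 dB.
Output = -49 − 0.03125 = -49.03125 dB.

-49.03125 dB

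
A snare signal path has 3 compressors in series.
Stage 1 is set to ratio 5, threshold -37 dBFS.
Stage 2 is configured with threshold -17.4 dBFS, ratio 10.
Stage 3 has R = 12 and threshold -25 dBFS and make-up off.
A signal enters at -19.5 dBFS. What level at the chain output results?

-33.5 dBFS

Stage 1: -19.5 dBFS is 17.5 dB over -37 dBFS; at 5:1 that becomes 3.5 dB over, giving -33.5 dBFS.
Stage 2: -33.5 dBFS ≤ -17.4 dBFS, so stage 2 doesn't engage; output -33.5 dBFS.
Stage 3: -33.5 dBFS ≤ -25 dBFS, so stage 3 doesn't engage; output -33.5 dBFS.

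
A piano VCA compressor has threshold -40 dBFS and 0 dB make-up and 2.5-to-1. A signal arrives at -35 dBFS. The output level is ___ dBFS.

Overshoot: -35 − (-40) = 5 dB.
At 2.5:1 the overshoot is divided by 2.5, leaving 2 dB above threshold.
Output = -40 + 2 = -38 dBFS.

-38 dBFS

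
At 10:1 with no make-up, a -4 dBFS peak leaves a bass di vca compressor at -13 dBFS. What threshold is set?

-14 dBFS

Input is 10 dB above T (since output overshoot × R = input overshoot: (-13 − T)·10 = -4 − T gives T = -14 dBFS).
Check: -14 + (-4 − (-14))/10 = -14 + 1 = -13 dBFS. ✓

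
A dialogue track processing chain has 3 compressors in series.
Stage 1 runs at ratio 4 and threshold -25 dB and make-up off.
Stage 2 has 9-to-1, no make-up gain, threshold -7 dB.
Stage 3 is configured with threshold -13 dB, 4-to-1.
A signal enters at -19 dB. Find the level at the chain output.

Stage 1: 6 dB above -25 dB, reduced 4:1 to 1.5 dB above → -23.5 dB.
Stage 2: below threshold (-23.5 ≤ -7); passes unchanged; output -23.5 dB.
Stage 3: below threshold (-23.5 ≤ -13); passes unchanged; output -23.5 dB.

-23.5 dB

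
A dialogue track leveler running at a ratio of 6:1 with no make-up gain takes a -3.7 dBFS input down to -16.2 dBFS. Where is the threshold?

Let T be the threshold. Output overshoot = (input overshoot)/R, so -16.2 − T = (-3.7 − T)/6.
6·(-16.2 − T) = -3.7 − T → 5·T = -97.2 − (-3.7) = -93.5.
T = -93.5/5 = -18.7 dBFS.

-18.7 dBFS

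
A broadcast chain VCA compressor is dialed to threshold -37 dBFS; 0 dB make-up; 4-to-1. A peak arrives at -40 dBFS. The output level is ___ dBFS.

-40 dBFS is 3 dB below the -37 dBFS threshold, so no gain reduction is applied.
Output = input = -40 dBFS.

-40 dBFS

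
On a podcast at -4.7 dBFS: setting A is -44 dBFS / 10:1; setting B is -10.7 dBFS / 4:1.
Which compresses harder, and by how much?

A: overshoot 39.3 dB → output overshoot 3.93 dB → GR 35.37 dB.
B: overshoot 6 dB → output overshoot 1.5 dB → GR 4.5 dB.
A reduces 30.87 dB more.

A, by 30.87 dB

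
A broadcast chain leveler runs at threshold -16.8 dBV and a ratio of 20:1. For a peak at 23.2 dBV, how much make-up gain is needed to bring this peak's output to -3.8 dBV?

11 dB

Overshoot 40 dB → 40/20 = 2 dB after compression, so the compressed level is -16.8 + 2 = -14.8 dBV.
Make-up = target − compressed = -3.8 − (-14.8) = 11 dB.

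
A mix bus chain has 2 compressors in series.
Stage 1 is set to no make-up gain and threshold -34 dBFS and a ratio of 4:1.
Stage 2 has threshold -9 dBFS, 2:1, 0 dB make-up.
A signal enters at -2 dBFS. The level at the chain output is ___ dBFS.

-26 dBFS

Stage 1: -2 dBFS is 32 dB over -34 dBFS; at 4:1 that becomes 8 dB over, giving -26 dBFS.
Stage 2: -26 dBFS is at or below the -9 dBFS threshold — no compression; output -26 dBFS.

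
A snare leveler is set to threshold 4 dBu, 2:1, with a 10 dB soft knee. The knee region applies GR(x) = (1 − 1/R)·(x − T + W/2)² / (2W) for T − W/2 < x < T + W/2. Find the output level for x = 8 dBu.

x − T + W/2 = 8 − 4 + 5 = 9.
GR = (1 − 1/2) × 9² / 20 = 0.5 × 81 / 20 = 2.025 dB.
Output = 8 − 2.025 = 5.975 dBu.

5.975 dBu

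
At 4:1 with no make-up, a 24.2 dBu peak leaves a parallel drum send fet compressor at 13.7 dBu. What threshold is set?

10.2 dBu

Let T be the threshold. Output overshoot = (input overshoot)/R, so 13.7 − T = (24.2 − T)/4.
4·(13.7 − T) = 24.2 − T → 3·T = 54.8 − 24.2 = 30.6.
T = 30.6/3 = 10.2 dBu.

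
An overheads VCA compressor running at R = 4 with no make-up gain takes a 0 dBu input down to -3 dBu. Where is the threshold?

Input is 4 dB above T (since output overshoot × R = input overshoot: (-3 − T)·4 = 0 − T gives T = -4 dBu).
Check: -4 + (0 − (-4))/4 = -4 + 1 = -3 dBu. ✓

-4 dBu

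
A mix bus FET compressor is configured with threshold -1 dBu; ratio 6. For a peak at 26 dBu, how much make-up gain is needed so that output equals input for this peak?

Overshoot 27 dB → 27/6 = 4.5 dB after compression, so the compressed level is -1 + 4.5 = 3.5 dBu.
Make-up = target − compressed = 26 − 3.5 = 22.5 dB.

22.5 dB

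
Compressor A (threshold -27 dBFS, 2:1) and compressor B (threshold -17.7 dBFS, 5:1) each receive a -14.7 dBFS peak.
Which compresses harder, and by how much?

A: 12.3 dB over, compressed to 6.15 dB over, so 6.15 dB of GR.
B: 3 dB over, compressed to 0.6 dB over, so 2.4 dB of GR.
A applies 3.75 dB more gain reduction.

A, by 3.75 dB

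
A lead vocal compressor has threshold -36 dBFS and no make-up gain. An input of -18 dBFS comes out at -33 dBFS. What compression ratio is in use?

Input overshoot = -18 − (-36) = 18 dB; output overshoot = -33 − (-36) = 3 dB.
Ratio = 18 / 3 = 6.

6:1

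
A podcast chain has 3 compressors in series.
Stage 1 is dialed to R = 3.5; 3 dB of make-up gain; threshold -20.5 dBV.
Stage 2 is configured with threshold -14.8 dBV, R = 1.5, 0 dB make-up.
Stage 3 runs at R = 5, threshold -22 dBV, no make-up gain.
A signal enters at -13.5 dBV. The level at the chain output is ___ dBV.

-20.7 dBV

Stage 1: overshoot 7 dB → 7/3.5 = 2 dB → -18.5 dBV; +3 dB make-up → -15.5 dBV.
Stage 2: -15.5 dBV ≤ -14.8 dBV, so stage 2 doesn't engage; output -15.5 dBV.
Stage 3: overshoot 6.5 dB → 6.5/5 = 1.3 dB → -20.7 dBV.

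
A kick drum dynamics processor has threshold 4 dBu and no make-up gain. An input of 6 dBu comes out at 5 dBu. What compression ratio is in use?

2:1

Input overshoot = 6 − 4 = 2 dB; output overshoot = 5 − 4 = 1 dB.
Ratio = 2 / 1 = 2.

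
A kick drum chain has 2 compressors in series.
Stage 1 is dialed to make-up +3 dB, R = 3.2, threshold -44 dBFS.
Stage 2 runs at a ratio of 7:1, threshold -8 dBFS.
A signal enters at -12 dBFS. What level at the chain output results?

Stage 1: overshoot 32 dB → 32/3.2 = 10 dB → -34 dBFS; +3 dB make-up → -31 dBFS.
Stage 2: below threshold (-31 ≤ -8); passes unchanged; output -31 dBFS.

-31 dBFS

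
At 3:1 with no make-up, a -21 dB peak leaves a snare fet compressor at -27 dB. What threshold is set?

Gain reduction = -21 − (-27) = 6 dB; output overshoot = GR / (R − 1) = 6 / 2 = 3 dB.
Threshold = output − output overshoot = -27 − 3 = -30 dB.

-30 dB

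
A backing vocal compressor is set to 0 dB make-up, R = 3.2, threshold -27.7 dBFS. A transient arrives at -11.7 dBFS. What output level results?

The input is 16 dB above the -27.7 dBFS threshold.
At 3.2:1 the overshoot is divided by 3.2, leaving 5 dB above threshold.
So the level is -27.7 + 5 = -22.7 dBFS.

-22.7 dBFS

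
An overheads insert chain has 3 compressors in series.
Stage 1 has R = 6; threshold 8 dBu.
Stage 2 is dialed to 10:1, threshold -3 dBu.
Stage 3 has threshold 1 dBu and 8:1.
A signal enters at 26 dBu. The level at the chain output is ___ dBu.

-1.6 dBu

Stage 1: 26 dBu is 18 dB over 8 dBu; at 6:1 that becomes 3 dB over, giving 11 dBu.
Stage 2: 11 dBu is 14 dB over -3 dBu; at 10:1 that becomes 1.4 dB over, giving -1.6 dBu.
Stage 3: below threshold (-1.6 ≤ 1); passes unchanged; output -1.6 dBu.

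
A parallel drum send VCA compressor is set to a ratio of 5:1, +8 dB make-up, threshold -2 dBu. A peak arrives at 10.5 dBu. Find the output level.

Overshoot: 10.5 − (-2) = 12.5 dB.
At 5:1 the overshoot is divided by 5, leaving 2.5 dB above threshold.
Output = -2 + 2.5 = 0.5 dBu; make-up adds 8 dB, giving 8.5 dBu.

8.5 dBu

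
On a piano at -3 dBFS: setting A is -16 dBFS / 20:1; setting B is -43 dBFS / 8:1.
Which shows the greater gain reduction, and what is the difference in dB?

B, by 22.65 dB

A: GR = 13 − 13/20 = 12.35 dB.
B: GR = 40 − 40/8 = 35 dB.
Difference: 22.65 dB in favour of B.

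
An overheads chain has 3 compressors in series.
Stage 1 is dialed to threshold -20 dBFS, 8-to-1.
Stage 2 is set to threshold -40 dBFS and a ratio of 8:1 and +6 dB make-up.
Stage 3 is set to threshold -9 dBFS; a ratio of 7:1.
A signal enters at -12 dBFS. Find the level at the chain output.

-31.375 dBFS

Stage 1: overshoot 8 dB → 8/8 = 1 dB → -19 dBFS.
Stage 2: overshoot 21 dB → 21/8 = 2.625 dB → -37.375 dBFS; +6 dB make-up → -31.375 dBFS.
Stage 3: -31.375 dBFS ≤ -9 dBFS, so stage 3 doesn't engage; output -31.375 dBFS.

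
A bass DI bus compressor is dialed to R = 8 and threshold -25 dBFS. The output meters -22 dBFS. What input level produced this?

Post-compression overshoot = -22 − (-25) = 3 dB.
Undo the ratio: input overshoot = 3 × 8 = 24 dB, giving input = -1 dBFS.

-1 dBFS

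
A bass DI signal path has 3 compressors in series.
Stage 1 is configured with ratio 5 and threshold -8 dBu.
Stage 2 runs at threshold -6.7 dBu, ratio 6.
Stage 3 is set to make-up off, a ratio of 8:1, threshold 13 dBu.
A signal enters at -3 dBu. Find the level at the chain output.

-7 dBu

Stage 1: 5 dB above -8 dBu, reduced 5:1 to 1 dB above → -7 dBu.
Stage 2: -7 dBu is at or below the -6.7 dBu threshold — no compression; output -7 dBu.
Stage 3: -7 dBu ≤ 13 dBu, so stage 3 doesn't engage; output -7 dBu.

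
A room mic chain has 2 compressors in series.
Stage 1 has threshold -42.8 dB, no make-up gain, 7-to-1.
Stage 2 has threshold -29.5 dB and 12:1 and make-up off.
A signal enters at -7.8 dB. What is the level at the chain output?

Stage 1: overshoot 35 dB → 35/7 = 5 dB → -37.8 dB.
Stage 2: -37.8 dB is at or below the -29.5 dB threshold — no compression; output -37.8 dB.

-37.8 dB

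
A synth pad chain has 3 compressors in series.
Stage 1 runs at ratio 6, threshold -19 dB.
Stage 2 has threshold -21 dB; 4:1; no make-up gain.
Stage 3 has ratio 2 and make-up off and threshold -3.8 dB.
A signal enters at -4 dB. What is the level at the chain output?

-19.875 dB

Stage 1: 15 dB above -19 dB, reduced 6:1 to 2.5 dB above → -16.5 dB.
Stage 2: 4.5 dB above -21 dB, reduced 4:1 to 1.125 dB above → -19.875 dB.
Stage 3: -19.875 dB is at or below the -3.8 dB threshold — no compression; output -19.875 dB.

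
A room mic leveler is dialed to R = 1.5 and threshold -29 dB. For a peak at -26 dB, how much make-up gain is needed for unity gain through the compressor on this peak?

1 dB

Without make-up, output = threshold + overshoot/1.5 = -29 + 2 = -27 dB.
Gap to target: 1 dB.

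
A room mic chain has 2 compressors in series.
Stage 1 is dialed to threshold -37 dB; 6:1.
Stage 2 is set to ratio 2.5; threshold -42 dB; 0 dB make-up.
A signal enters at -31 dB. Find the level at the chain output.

-39.6 dB

Stage 1: overshoot 6 dB → 6/6 = 1 dB → -36 dB.
Stage 2: 6 dB above -42 dB, reduced 2.5:1 to 2.4 dB above → -39.6 dB.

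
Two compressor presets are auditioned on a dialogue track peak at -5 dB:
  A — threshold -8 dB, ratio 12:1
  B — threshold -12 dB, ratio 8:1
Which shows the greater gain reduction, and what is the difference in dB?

B, by 3.375 dB

A: GR = 3 − 3/12 = 2.75 dB.
B: GR = 7 − 7/8 = 6.125 dB.
Difference: 3.375 dB in favour of B.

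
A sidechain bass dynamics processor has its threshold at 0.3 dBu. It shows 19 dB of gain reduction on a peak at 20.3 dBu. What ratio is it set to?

20:1

Input overshoot = 20.3 − 0.3 = 20 dB.
Output overshoot = 20 − 19 = 1 dB.
Ratio = input overshoot / output overshoot = 20 / 1 = 20.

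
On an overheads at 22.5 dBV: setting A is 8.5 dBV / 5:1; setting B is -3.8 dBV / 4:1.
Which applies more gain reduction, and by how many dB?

B, by 8.525 dB

A: GR = 14 − 14/5 = 11.2 dB.
B: GR = 26.3 − 26.3/4 = 19.725 dB.
B applies 8.525 dB more gain reduction.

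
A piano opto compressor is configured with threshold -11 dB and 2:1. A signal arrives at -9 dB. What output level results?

-10 dB

-9 dB sits 2 dB over threshold.
2:1 compression reduces that to 2/2 = 1 dB over.
That puts the output at -10 dB.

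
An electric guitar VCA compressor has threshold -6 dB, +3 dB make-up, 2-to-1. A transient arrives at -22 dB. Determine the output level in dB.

-19 dB

-22 dB is 16 dB below the -6 dB threshold, so no gain reduction is applied.
Make-up gain adds 3 dB: -22 + 3 = -19 dB.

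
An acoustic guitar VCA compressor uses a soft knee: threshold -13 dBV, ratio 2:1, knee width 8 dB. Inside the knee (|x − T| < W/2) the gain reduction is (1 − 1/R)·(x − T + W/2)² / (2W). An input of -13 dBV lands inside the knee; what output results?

-13.5 dBV

x − T + W/2 = -13 − (-13) + 4 = 4.
GR = (1 − 1/2) × 4² / 16 = 0.5 × 16 / 16 = 0.5 dB.
Output = -13 − 0.5 = -13.5 dBV.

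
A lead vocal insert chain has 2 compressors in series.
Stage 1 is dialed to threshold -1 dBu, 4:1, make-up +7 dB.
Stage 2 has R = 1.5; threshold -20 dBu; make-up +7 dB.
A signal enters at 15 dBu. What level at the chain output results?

Stage 1: 15 dBu is 16 dB over -1 dBu; at 4:1 that becomes 4 dB over, giving 3 dBu; +7 dB make-up → 10 dBu.
Stage 2: 10 dBu is 30 dB over -20 dBu; at 1.5:1 that becomes 20 dB over, giving 0 dBu; +7 dB make-up → 7 dBu.

7 dBu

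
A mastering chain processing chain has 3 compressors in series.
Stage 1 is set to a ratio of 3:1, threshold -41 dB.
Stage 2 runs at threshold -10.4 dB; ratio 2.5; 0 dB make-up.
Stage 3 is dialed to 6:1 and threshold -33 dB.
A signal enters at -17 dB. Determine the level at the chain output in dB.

-33 dB

Stage 1: -17 dB is 24 dB over -41 dB; at 3:1 that becomes 8 dB over, giving -33 dB.
Stage 2: -33 dB is at or below the -10.4 dB threshold — no compression; output -33 dB.
Stage 3: -33 dB ≤ -33 dB, so stage 3 doesn't engage; output -33 dB.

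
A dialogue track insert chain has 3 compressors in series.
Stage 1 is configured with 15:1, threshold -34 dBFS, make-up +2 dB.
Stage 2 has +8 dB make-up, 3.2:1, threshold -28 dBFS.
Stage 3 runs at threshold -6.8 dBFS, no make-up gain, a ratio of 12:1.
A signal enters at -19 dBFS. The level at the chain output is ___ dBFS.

Stage 1: overshoot 15 dB → 15/15 = 1 dB → -33 dBFS; +2 dB make-up → -31 dBFS.
Stage 2: -31 dBFS ≤ -28 dBFS, so stage 2 doesn't engage; make-up brings it to -23 dBFS.
Stage 3: below threshold (-23 ≤ -6.8); passes unchanged; output -23 dBFS.

-23 dBFS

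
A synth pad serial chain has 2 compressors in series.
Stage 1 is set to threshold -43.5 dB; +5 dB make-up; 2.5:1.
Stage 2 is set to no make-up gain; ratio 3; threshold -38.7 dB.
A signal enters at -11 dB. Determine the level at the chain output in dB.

-34.3 dB

Stage 1: 32.5 dB above -43.5 dB, reduced 2.5:1 to 13 dB above → -30.5 dB; +5 dB make-up → -25.5 dB.
Stage 2: 13.2 dB above -38.7 dB, reduced 3:1 to 4.4 dB above → -34.3 dB.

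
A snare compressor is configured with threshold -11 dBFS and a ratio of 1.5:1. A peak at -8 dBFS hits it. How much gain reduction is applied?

Overshoot = -8 − (-11) = 3 dB.
At 1.5:1, output sits 3/1.5 = 2 dB above threshold.
Gain reduction = 3 − 2 = 1 dB.

1 dB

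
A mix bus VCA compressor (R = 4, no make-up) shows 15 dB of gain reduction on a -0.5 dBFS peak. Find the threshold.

Let T be the threshold. Output overshoot = (input overshoot)/R, so -15.5 − T = (-0.5 − T)/4.
4·(-15.5 − T) = -0.5 − T → 3·T = -62 − (-0.5) = -61.5.
T = -61.5/3 = -20.5 dBFS.

-20.5 dBFS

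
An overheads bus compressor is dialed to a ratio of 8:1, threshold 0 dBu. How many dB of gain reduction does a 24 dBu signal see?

24 dBu exceeds the threshold by 24 dB.
At 8:1, output sits 24/8 = 3 dB above threshold.
Gain reduction = 24 − 3 = 21 dB.

21 dB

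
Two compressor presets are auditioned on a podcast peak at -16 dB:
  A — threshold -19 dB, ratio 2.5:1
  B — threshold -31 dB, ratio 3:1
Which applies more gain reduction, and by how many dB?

A: overshoot 3 dB → output overshoot 1.2 dB → GR 1.8 dB.
B: overshoot 15 dB → output overshoot 5 dB → GR 10 dB.
B reduces 8.2 dB more.

B, by 8.2 dB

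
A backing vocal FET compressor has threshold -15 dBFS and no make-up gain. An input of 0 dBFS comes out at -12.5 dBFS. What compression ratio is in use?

Input overshoot = 0 − (-15) = 15 dB; output overshoot = -12.5 − (-15) = 2.5 dB.
Ratio = 15 / 2.5 = 6.

6:1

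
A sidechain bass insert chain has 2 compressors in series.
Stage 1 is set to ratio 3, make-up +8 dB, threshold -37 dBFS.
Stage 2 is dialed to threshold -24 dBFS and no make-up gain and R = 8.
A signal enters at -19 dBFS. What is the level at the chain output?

-23.875 dBFS

Stage 1: overshoot 18 dB → 18/3 = 6 dB → -31 dBFS; +8 dB make-up → -23 dBFS.
Stage 2: overshoot 1 dB → 1/8 = 0.125 dB → -23.875 dBFS.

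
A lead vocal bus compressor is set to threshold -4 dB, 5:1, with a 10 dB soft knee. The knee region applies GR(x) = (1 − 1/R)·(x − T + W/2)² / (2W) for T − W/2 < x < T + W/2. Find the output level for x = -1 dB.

-3.56 dB

x − T + W/2 = -1 − (-4) + 5 = 8.
GR = (1 − 1/5) × 8² / 20 = 0.8 × 64 / 20 = 2.56 dB.
Output = -1 − 2.56 = -3.56 dB.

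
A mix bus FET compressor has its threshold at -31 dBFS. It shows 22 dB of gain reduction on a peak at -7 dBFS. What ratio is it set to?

12:1

Input overshoot = -7 − (-31) = 24 dB.
Output overshoot = 24 − 22 = 2 dB.
Ratio = input overshoot / output overshoot = 24 / 2 = 12.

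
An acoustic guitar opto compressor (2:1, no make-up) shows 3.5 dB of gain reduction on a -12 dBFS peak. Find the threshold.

Input is 7 dB above T (since output overshoot × R = input overshoot: (-15.5 − T)·2 = -12 − T gives T = -19 dBFS).
Check: -19 + (-12 − (-19))/2 = -19 + 3.5 = -15.5 dBFS. ✓

-19 dBFS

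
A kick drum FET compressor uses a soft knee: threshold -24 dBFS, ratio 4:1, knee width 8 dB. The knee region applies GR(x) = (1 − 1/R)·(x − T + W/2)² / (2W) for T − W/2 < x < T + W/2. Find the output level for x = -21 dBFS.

-23.296875 dBFS

x − T + W/2 = -21 − (-24) + 4 = 7.
GR = (1 − 1/4) × 7² / 16 = 0.75 × 49 / 16 = 2.296875 dB.
Output = -21 − 2.296875 = -23.296875 dBFS.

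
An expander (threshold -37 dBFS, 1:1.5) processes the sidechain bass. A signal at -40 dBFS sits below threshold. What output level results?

Undershoot = (-37) − (-40) = 3 dB.
At 1:1.5, that expands to 4.5 dB under threshold.
Output = -37 − 4.5 = -41.5 dBFS.

-41.5 dBFS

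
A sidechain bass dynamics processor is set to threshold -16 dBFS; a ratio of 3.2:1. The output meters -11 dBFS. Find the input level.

0 dBFS

That's 5 dB above the -16 dBFS threshold.
Undo the ratio: input overshoot = 5 × 3.2 = 16 dB, giving input = 0 dBFS.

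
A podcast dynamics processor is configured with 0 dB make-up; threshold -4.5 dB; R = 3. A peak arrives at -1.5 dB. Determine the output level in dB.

-3.5 dB

The input is 3 dB above the -4.5 dB threshold.
At 3:1 the overshoot is divided by 3, leaving 1 dB above threshold.
Output = -4.5 + 1 = -3.5 dB.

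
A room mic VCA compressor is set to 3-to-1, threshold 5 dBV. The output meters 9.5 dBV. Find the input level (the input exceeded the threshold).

The compressed level sits 9.5 − 5 = 4.5 dB over threshold.
Input overshoot = R × output overshoot = 13.5 dB → input = 5 + 13.5 = 18.5 dBV.

18.5 dBV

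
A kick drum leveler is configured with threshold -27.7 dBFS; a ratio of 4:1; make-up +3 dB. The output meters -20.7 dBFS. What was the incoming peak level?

-11.7 dBFS

Before make-up, the level was -20.7 − 3 = -23.7 dBFS.
Post-compression overshoot = -23.7 − (-27.7) = 4 dB.
Before 4:1 compression the overshoot was 4 × 4 = 16 dB, so input = -27.7 + 16 = -11.7 dBFS.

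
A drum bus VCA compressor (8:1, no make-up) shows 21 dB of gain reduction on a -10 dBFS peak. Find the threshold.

-34 dBFS

Let T be the threshold. Output overshoot = (input overshoot)/R, so -31 − T = (-10 − T)/8.
8·(-31 − T) = -10 − T → 7·T = -248 − (-10) = -238.
T = -238/7 = -34 dBFS.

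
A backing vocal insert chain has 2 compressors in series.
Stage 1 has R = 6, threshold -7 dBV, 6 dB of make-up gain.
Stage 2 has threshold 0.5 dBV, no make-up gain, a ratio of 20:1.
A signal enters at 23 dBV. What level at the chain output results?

0.675 dBV

Stage 1: 23 dBV is 30 dB over -7 dBV; at 6:1 that becomes 5 dB over, giving -2 dBV; +6 dB make-up → 4 dBV.
Stage 2: 4 dBV is 3.5 dB over 0.5 dBV; at 20:1 that becomes 0.175 dB over, giving 0.675 dBV.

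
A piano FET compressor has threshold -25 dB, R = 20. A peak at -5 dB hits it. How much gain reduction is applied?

The signal is 20 dB above threshold.
A 20:1 ratio leaves 1 dB of that excess.
GR = overshoot in − overshoot out = 20 − 1 = 19 dB.

19 dB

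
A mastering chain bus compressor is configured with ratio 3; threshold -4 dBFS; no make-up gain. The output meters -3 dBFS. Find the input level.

-1 dBFS

The compressed level sits -3 − (-4) = 1 dB over threshold.
Input overshoot = R × output overshoot = 3 dB → input = -4 + 3 = -1 dBFS.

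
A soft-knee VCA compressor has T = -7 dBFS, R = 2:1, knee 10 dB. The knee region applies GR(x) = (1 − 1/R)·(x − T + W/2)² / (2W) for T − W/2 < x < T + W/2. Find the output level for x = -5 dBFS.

x − T + W/2 = -5 − (-7) + 5 = 7.
GR = (1 − 1/2) × 7² / 20 = 0.5 × 49 / 20 = 1.225 dB.
Output = -5 − 1.225 = -6.225 dBFS.

-6.225 dBFS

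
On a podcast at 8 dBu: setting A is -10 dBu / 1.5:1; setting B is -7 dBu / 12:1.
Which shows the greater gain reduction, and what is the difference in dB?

A: 18 dB over, compressed to 12 dB over, so 6 dB of GR.
B: 15 dB over, compressed to 1.25 dB over, so 13.75 dB of GR.
Difference: 7.75 dB in favour of B.

B, by 7.75 dB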